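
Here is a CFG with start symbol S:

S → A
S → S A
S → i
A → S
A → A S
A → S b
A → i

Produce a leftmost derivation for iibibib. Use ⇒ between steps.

S ⇒ A   [S → A]
A ⇒ Sb   [A → S b]
Sb ⇒ SAb   [S → S A]
SAb ⇒ AAb   [S → A]
AAb ⇒ SbAb   [A → S b]
SbAb ⇒ SAbAb   [S → S A]
SAbAb ⇒ SAAbAb   [S → S A]
SAAbAb ⇒ iAAbAb   [S → i]
iAAbAb ⇒ iSbAbAb   [A → S b]
iSbAbAb ⇒ iibAbAb   [S → i]
iibAbAb ⇒ iibibAb   [A → i]
iibibAb ⇒ iibibib   [A → i]

S ⇒ A ⇒ Sb ⇒ SAb ⇒ AAb ⇒ SbAb ⇒ SAbAb ⇒ SAAbAb ⇒ iAAbAb ⇒ iSbAbAb ⇒ iibAbAb ⇒ iibibAb ⇒ iibibib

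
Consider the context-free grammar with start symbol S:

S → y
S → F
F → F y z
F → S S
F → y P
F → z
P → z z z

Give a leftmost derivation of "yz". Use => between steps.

S => F => SS => yS => yF => yz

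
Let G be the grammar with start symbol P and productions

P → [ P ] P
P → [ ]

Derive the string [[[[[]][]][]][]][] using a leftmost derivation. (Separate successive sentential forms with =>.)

P => [P]P   [P → [ P ] P]
[P]P => [[P]P]P   [P → [ P ] P]
[[P]P]P => [[[P]P]P]P   [P → [ P ] P]
[[[P]P]P]P => [[[[P]P]P]P]P   [P → [ P ] P]
[[[[P]P]P]P]P => [[[[[]]P]P]P]P   [P → [ ]]
[[[[[]]P]P]P]P => [[[[[]][]]P]P]P   [P → [ ]]
[[[[[]][]]P]P]P => [[[[[]][]][]]P]P   [P → [ ]]
[[[[[]][]][]]P]P => [[[[[]][]][]][]]P   [P → [ ]]
[[[[[]][]][]][]]P => [[[[[]][]][]][]][]   [P → [ ]]

P => [P]P => [[P]P]P => [[[P]P]P]P => [[[[P]P]P]P]P => [[[[[]]P]P]P]P => [[[[[]][]]P]P]P => [[[[[]][]][]]P]P => [[[[[]][]][]][]]P => [[[[[]][]][]][]][]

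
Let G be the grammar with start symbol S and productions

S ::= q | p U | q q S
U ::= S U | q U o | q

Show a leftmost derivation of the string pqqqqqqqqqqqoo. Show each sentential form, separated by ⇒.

S ⇒ pU ⇒ pSU ⇒ pqU ⇒ pqqUo ⇒ pqqSUo ⇒ pqqqqSUo ⇒ pqqqqqqSUo ⇒ pqqqqqqqqSUo ⇒ pqqqqqqqqqUo ⇒ pqqqqqqqqqqUoo ⇒ pqqqqqqqqqqqoo

S ⇒ pU   [S ::= p U]
pU ⇒ pSU   [U ::= S U]
pSU ⇒ pqU   [S ::= q]
pqU ⇒ pqqUo   [U ::= q U o]
pqqUo ⇒ pqqSUo   [U ::= S U]
pqqSUo ⇒ pqqqqSUo   [S ::= q q S]
pqqqqSUo ⇒ pqqqqqqSUo   [S ::= q q S]
pqqqqqqSUo ⇒ pqqqqqqqqSUo   [S ::= q q S]
pqqqqqqqqSUo ⇒ pqqqqqqqqqUo   [S ::= q]
pqqqqqqqqqUo ⇒ pqqqqqqqqqqUoo   [U ::= q U o]
pqqqqqqqqqqUoo ⇒ pqqqqqqqqqqqoo   [U ::= q]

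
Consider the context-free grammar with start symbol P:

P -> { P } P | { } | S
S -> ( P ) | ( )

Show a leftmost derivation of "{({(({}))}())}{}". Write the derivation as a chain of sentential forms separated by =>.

P => {P}P => {S}P => {(P)}P => {({P}P)}P => {({S}P)}P => {({(P)}P)}P => {({(S)}P)}P => {({((P))}P)}P => {({(({}))}P)}P => {({(({}))}S)}P => {({(({}))}())}P => {({(({}))}())}{}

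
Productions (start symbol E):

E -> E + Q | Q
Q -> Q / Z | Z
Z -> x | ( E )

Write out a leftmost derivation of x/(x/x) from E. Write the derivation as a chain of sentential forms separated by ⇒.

E⇒Q⇒Q/Z⇒Z/Z⇒x/Z⇒x/(E)⇒x/(Q)⇒x/(Q/Z)⇒x/(Z/Z)⇒x/(x/Z)⇒x/(x/x)

E ⇒ Q   [E -> Q]
Q ⇒ Q/Z   [Q -> Q / Z]
Q/Z ⇒ Z/Z   [Q -> Z]
Z/Z ⇒ x/Z   [Z -> x]
x/Z ⇒ x/(E)   [Z -> ( E )]
x/(E) ⇒ x/(Q)   [E -> Q]
x/(Q) ⇒ x/(Q/Z)   [Q -> Q / Z]
x/(Q/Z) ⇒ x/(Z/Z)   [Q -> Z]
x/(Z/Z) ⇒ x/(x/Z)   [Z -> x]
x/(x/Z) ⇒ x/(x/x)   [Z -> x]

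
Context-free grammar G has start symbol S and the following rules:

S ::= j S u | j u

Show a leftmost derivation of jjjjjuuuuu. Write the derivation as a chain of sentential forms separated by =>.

S => jSu   [S ::= j S u]
jSu => jjSuu   [S ::= j S u]
jjSuu => jjjSuuu   [S ::= j S u]
jjjSuuu => jjjjSuuuu   [S ::= j S u]
jjjjSuuuu => jjjjjuuuuu   [S ::= j u]

S => jSu => jjSuu => jjjSuuu => jjjjSuuuu => jjjjjuuuuu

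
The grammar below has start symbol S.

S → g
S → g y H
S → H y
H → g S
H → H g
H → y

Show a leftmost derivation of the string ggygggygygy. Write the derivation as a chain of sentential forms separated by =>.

S => Hy => Hgy => gSgy => gHygy => gHgygy => ggSgygy => ggHygygy => ggHgygygy => ggHggygygy => ggHgggygygy => ggygggygygy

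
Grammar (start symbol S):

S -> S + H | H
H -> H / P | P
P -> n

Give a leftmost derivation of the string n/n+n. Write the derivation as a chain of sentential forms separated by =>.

S => S+H => H+H => H/P+H => P/P+H => n/P+H => n/n+H => n/n+P => n/n+n

S => S+H   [S -> S + H]
S+H => H+H   [S -> H]
H+H => H/P+H   [H -> H / P]
H/P+H => P/P+H   [H -> P]
P/P+H => n/P+H   [P -> n]
n/P+H => n/n+H   [P -> n]
n/n+H => n/n+P   [H -> P]
n/n+P => n/n+n   [P -> n]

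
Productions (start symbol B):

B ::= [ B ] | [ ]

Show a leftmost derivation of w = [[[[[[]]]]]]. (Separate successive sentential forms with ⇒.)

B ⇒ [B] ⇒ [[B]] ⇒ [[[B]]] ⇒ [[[[B]]]] ⇒ [[[[[B]]]]] ⇒ [[[[[[]]]]]]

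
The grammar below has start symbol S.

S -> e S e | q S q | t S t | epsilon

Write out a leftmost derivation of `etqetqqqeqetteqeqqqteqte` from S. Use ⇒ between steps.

S ⇒ eSe ⇒ etSte ⇒ etqSqte ⇒ etqeSeqte ⇒ etqetSteqte ⇒ etqetqSqteqte ⇒ etqetqqSqqteqte ⇒ etqetqqqSqqqteqte ⇒ etqetqqqeSeqqqteqte ⇒ etqetqqqeqSqeqqqteqte ⇒ etqetqqqeqeSeqeqqqteqte ⇒ etqetqqqeqetSteqeqqqteqte ⇒ etqetqqqeqetteqeqqqteqte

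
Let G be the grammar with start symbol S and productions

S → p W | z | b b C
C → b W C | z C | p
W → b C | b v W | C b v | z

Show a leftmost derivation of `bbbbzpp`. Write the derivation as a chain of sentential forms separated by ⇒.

S⇒bbC⇒bbbWC⇒bbbbCC⇒bbbbzCC⇒bbbbzpC⇒bbbbzpp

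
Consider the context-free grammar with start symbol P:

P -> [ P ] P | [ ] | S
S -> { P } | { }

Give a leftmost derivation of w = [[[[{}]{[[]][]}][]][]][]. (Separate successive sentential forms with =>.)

P => [P]P => [[P]P]P => [[[P]P]P]P => [[[[P]P]P]P]P => [[[[S]P]P]P]P => [[[[{}]P]P]P]P => [[[[{}]S]P]P]P => [[[[{}]{P}]P]P]P => [[[[{}]{[P]P}]P]P]P => [[[[{}]{[[]]P}]P]P]P => [[[[{}]{[[]][]}]P]P]P => [[[[{}]{[[]][]}][]]P]P => [[[[{}]{[[]][]}][]][]]P => [[[[{}]{[[]][]}][]][]][]

P => [P]P   [P -> [ P ] P]
[P]P => [[P]P]P   [P -> [ P ] P]
[[P]P]P => [[[P]P]P]P   [P -> [ P ] P]
[[[P]P]P]P => [[[[P]P]P]P]P   [P -> [ P ] P]
[[[[P]P]P]P]P => [[[[S]P]P]P]P   [P -> S]
[[[[S]P]P]P]P => [[[[{}]P]P]P]P   [S -> { }]
[[[[{}]P]P]P]P => [[[[{}]S]P]P]P   [P -> S]
[[[[{}]S]P]P]P => [[[[{}]{P}]P]P]P   [S -> { P }]
[[[[{}]{P}]P]P]P => [[[[{}]{[P]P}]P]P]P   [P -> [ P ] P]
[[[[{}]{[P]P}]P]P]P => [[[[{}]{[[]]P}]P]P]P   [P -> [ ]]
[[[[{}]{[[]]P}]P]P]P => [[[[{}]{[[]][]}]P]P]P   [P -> [ ]]
[[[[{}]{[[]][]}]P]P]P => [[[[{}]{[[]][]}][]]P]P   [P -> [ ]]
[[[[{}]{[[]][]}][]]P]P => [[[[{}]{[[]][]}][]][]]P   [P -> [ ]]
[[[[{}]{[[]][]}][]][]]P => [[[[{}]{[[]][]}][]][]][]   [P -> [ ]]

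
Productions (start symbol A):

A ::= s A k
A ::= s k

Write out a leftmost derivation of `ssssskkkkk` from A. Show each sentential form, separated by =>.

A => sAk   [A ::= s A k]
sAk => ssAkk   [A ::= s A k]
ssAkk => sssAkkk   [A ::= s A k]
sssAkkk => ssssAkkkk   [A ::= s A k]
ssssAkkkk => ssssskkkkk   [A ::= s k]

A=>sAk=>ssAkk=>sssAkkk=>ssssAkkkk=>ssssskkkkk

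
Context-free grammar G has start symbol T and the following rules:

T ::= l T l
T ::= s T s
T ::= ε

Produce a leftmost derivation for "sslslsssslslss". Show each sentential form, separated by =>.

T => sTs => ssTss => sslTlss => sslsTslss => sslslTlslss => sslslsTslslss => sslslssTsslslss => sslslsssslslss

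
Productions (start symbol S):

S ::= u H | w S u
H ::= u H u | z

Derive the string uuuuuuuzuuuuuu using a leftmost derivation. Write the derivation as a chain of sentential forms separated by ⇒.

S⇒uH⇒uuHu⇒uuuHuu⇒uuuuHuuu⇒uuuuuHuuuu⇒uuuuuuHuuuuu⇒uuuuuuuHuuuuuu⇒uuuuuuuzuuuuuu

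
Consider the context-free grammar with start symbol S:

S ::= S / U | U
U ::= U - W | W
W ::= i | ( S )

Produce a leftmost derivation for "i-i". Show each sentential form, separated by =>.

S=>U=>U-W=>W-W=>i-W=>i-i

S => U   [S ::= U]
U => U-W   [U ::= U - W]
U-W => W-W   [U ::= W]
W-W => i-W   [W ::= i]
i-W => i-i   [W ::= i]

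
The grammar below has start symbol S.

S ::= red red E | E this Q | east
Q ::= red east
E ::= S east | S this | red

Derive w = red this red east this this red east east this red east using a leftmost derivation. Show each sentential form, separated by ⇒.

S ⇒ E this Q ⇒ S east this Q ⇒ E this Q east this Q ⇒ S this this Q east this Q ⇒ E this Q this this Q east this Q ⇒ red this Q this this Q east this Q ⇒ red this red east this this Q east this Q ⇒ red this red east this this red east east this Q ⇒ red this red east this this red east east this red east

S ⇒ E this Q   [S ::= E this Q]
E this Q ⇒ S east this Q   [E ::= S east]
S east this Q ⇒ E this Q east this Q   [S ::= E this Q]
E this Q east this Q ⇒ S this this Q east this Q   [E ::= S this]
S this this Q east this Q ⇒ E this Q this this Q east this Q   [S ::= E this Q]
E this Q this this Q east this Q ⇒ red this Q this this Q east this Q   [E ::= red]
red this Q this this Q east this Q ⇒ red this red east this this Q east this Q   [Q ::= red east]
red this red east this this Q east this Q ⇒ red this red east this this red east east this Q   [Q ::= red east]
red this red east this this red east east this Q ⇒ red this red east this this red east east this red east   [Q ::= red east]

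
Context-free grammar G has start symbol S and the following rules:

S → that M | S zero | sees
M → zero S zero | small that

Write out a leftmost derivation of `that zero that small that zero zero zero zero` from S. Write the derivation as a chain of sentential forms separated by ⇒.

S ⇒ S zero ⇒ S zero zero ⇒ S zero zero zero ⇒ that M zero zero zero ⇒ that zero S zero zero zero zero ⇒ that zero that M zero zero zero zero ⇒ that zero that small that zero zero zero zero

S ⇒ S zero   [S → S zero]
S zero ⇒ S zero zero   [S → S zero]
S zero zero ⇒ S zero zero zero   [S → S zero]
S zero zero zero ⇒ that M zero zero zero   [S → that M]
that M zero zero zero ⇒ that zero S zero zero zero zero   [M → zero S zero]
that zero S zero zero zero zero ⇒ that zero that M zero zero zero zero   [S → that M]
that zero that M zero zero zero zero ⇒ that zero that small that zero zero zero zero   [M → small that]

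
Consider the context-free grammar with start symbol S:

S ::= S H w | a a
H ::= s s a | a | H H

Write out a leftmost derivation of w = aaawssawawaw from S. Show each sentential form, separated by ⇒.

S ⇒ SHw ⇒ SHwHw ⇒ SHwHwHw ⇒ SHwHwHwHw ⇒ aaHwHwHwHw ⇒ aaawHwHwHw ⇒ aaawssawHwHw ⇒ aaawssawawHw ⇒ aaawssawawaw

S ⇒ SHw   [S ::= S H w]
SHw ⇒ SHwHw   [S ::= S H w]
SHwHw ⇒ SHwHwHw   [S ::= S H w]
SHwHwHw ⇒ SHwHwHwHw   [S ::= S H w]
SHwHwHwHw ⇒ aaHwHwHwHw   [S ::= a a]
aaHwHwHwHw ⇒ aaawHwHwHw   [H ::= a]
aaawHwHwHw ⇒ aaawssawHwHw   [H ::= s s a]
aaawssawHwHw ⇒ aaawssawawHw   [H ::= a]
aaawssawawHw ⇒ aaawssawawaw   [H ::= a]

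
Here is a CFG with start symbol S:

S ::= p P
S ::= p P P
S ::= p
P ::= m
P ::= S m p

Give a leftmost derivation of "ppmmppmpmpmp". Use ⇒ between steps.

S ⇒ pPP ⇒ pSmpP ⇒ ppPmpP ⇒ ppmmpP ⇒ ppmmpSmp ⇒ ppmmppPPmp ⇒ ppmmppmPmp ⇒ ppmmppmSmpmp ⇒ ppmmppmpmpmp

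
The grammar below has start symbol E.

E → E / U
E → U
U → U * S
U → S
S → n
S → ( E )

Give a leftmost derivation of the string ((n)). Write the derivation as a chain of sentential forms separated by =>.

E => U   [E → U]
U => S   [U → S]
S => (E)   [S → ( E )]
(E) => (U)   [E → U]
(U) => (S)   [U → S]
(S) => ((E))   [S → ( E )]
((E)) => ((U))   [E → U]
((U)) => ((S))   [U → S]
((S)) => ((n))   [S → n]

E => U => S => (E) => (U) => (S) => ((E)) => ((U)) => ((S)) => ((n))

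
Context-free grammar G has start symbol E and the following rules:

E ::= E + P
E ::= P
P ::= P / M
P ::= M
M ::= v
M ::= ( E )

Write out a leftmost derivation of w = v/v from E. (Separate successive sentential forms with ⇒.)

E ⇒ P ⇒ P/M ⇒ M/M ⇒ v/M ⇒ v/v

E ⇒ P   [E ::= P]
P ⇒ P/M   [P ::= P / M]
P/M ⇒ M/M   [P ::= M]
M/M ⇒ v/M   [M ::= v]
v/M ⇒ v/v   [M ::= v]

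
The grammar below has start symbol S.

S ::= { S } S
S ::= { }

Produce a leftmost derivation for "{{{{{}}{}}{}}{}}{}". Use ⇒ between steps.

S ⇒ {S}S ⇒ {{S}S}S ⇒ {{{S}S}S}S ⇒ {{{{S}S}S}S}S ⇒ {{{{{}}S}S}S}S ⇒ {{{{{}}{}}S}S}S ⇒ {{{{{}}{}}{}}S}S ⇒ {{{{{}}{}}{}}{}}S ⇒ {{{{{}}{}}{}}{}}{}

S ⇒ {S}S   [S ::= { S } S]
{S}S ⇒ {{S}S}S   [S ::= { S } S]
{{S}S}S ⇒ {{{S}S}S}S   [S ::= { S } S]
{{{S}S}S}S ⇒ {{{{S}S}S}S}S   [S ::= { S } S]
{{{{S}S}S}S}S ⇒ {{{{{}}S}S}S}S   [S ::= { }]
{{{{{}}S}S}S}S ⇒ {{{{{}}{}}S}S}S   [S ::= { }]
{{{{{}}{}}S}S}S ⇒ {{{{{}}{}}{}}S}S   [S ::= { }]
{{{{{}}{}}{}}S}S ⇒ {{{{{}}{}}{}}{}}S   [S ::= { }]
{{{{{}}{}}{}}{}}S ⇒ {{{{{}}{}}{}}{}}{}   [S ::= { }]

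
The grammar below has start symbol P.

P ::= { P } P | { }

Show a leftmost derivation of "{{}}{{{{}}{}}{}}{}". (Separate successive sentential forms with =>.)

P => {P}P   [P ::= { P } P]
{P}P => {{}}P   [P ::= { }]
{{}}P => {{}}{P}P   [P ::= { P } P]
{{}}{P}P => {{}}{{P}P}P   [P ::= { P } P]
{{}}{{P}P}P => {{}}{{{P}P}P}P   [P ::= { P } P]
{{}}{{{P}P}P}P => {{}}{{{{}}P}P}P   [P ::= { }]
{{}}{{{{}}P}P}P => {{}}{{{{}}{}}P}P   [P ::= { }]
{{}}{{{{}}{}}P}P => {{}}{{{{}}{}}{}}P   [P ::= { }]
{{}}{{{{}}{}}{}}P => {{}}{{{{}}{}}{}}{}   [P ::= { }]

P => {P}P => {{}}P => {{}}{P}P => {{}}{{P}P}P => {{}}{{{P}P}P}P => {{}}{{{{}}P}P}P => {{}}{{{{}}{}}P}P => {{}}{{{{}}{}}{}}P => {{}}{{{{}}{}}{}}{}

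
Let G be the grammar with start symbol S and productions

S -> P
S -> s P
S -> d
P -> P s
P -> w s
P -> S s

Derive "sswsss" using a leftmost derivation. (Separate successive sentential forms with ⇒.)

S ⇒ sP   [S -> s P]
sP ⇒ sSs   [P -> S s]
sSs ⇒ ssPs   [S -> s P]
ssPs ⇒ ssSss   [P -> S s]
ssSss ⇒ ssPss   [S -> P]
ssPss ⇒ sswsss   [P -> w s]

S ⇒ sP ⇒ sSs ⇒ ssPs ⇒ ssSss ⇒ ssPss ⇒ sswsss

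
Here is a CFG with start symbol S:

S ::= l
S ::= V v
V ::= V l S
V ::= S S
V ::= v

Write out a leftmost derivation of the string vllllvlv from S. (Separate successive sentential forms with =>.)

S => Vv => SSv => VvSv => VlSvSv => VlSlSvSv => vlSlSvSv => vlllSvSv => vllllvSv => vllllvlv

S => Vv   [S ::= V v]
Vv => SSv   [V ::= S S]
SSv => VvSv   [S ::= V v]
VvSv => VlSvSv   [V ::= V l S]
VlSvSv => VlSlSvSv   [V ::= V l S]
VlSlSvSv => vlSlSvSv   [V ::= v]
vlSlSvSv => vlllSvSv   [S ::= l]
vlllSvSv => vllllvSv   [S ::= l]
vllllvSv => vllllvlv   [S ::= l]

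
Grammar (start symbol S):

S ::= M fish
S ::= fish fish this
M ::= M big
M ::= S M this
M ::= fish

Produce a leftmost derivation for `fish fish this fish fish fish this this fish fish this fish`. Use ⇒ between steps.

S ⇒ M fish   [S ::= M fish]
M fish ⇒ S M this fish   [M ::= S M this]
S M this fish ⇒ M fish M this fish   [S ::= M fish]
M fish M this fish ⇒ S M this fish M this fish   [M ::= S M this]
S M this fish M this fish ⇒ fish fish this M this fish M this fish   [S ::= fish fish this]
fish fish this M this fish M this fish ⇒ fish fish this S M this this fish M this fish   [M ::= S M this]
fish fish this S M this this fish M this fish ⇒ fish fish this M fish M this this fish M this fish   [S ::= M fish]
fish fish this M fish M this this fish M this fish ⇒ fish fish this fish fish M this this fish M this fish   [M ::= fish]
fish fish this fish fish M this this fish M this fish ⇒ fish fish this fish fish fish this this fish M this fish   [M ::= fish]
fish fish this fish fish fish this this fish M this fish ⇒ fish fish this fish fish fish this this fish fish this fish   [M ::= fish]

S ⇒ M fish ⇒ S M this fish ⇒ M fish M this fish ⇒ S M this fish M this fish ⇒ fish fish this M this fish M this fish ⇒ fish fish this S M this this fish M this fish ⇒ fish fish this M fish M this this fish M this fish ⇒ fish fish this fish fish M this this fish M this fish ⇒ fish fish this fish fish fish this this fish M this fish ⇒ fish fish this fish fish fish this this fish fish this fish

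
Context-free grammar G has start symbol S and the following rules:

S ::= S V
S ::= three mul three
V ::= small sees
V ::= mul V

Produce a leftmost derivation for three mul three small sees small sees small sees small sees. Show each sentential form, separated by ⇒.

S ⇒ S V ⇒ S V V ⇒ S V V V ⇒ S V V V V ⇒ three mul three V V V V ⇒ three mul three small sees V V V ⇒ three mul three small sees small sees V V ⇒ three mul three small sees small sees small sees V ⇒ three mul three small sees small sees small sees small sees

S ⇒ S V   [S ::= S V]
S V ⇒ S V V   [S ::= S V]
S V V ⇒ S V V V   [S ::= S V]
S V V V ⇒ S V V V V   [S ::= S V]
S V V V V ⇒ three mul three V V V V   [S ::= three mul three]
three mul three V V V V ⇒ three mul three small sees V V V   [V ::= small sees]
three mul three small sees V V V ⇒ three mul three small sees small sees V V   [V ::= small sees]
three mul three small sees small sees V V ⇒ three mul three small sees small sees small sees V   [V ::= small sees]
three mul three small sees small sees small sees V ⇒ three mul three small sees small sees small sees small sees   [V ::= small sees]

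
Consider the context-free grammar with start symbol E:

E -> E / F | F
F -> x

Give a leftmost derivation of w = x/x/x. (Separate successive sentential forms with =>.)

E => E/F   [E -> E / F]
E/F => E/F/F   [E -> E / F]
E/F/F => F/F/F   [E -> F]
F/F/F => x/F/F   [F -> x]
x/F/F => x/x/F   [F -> x]
x/x/F => x/x/x   [F -> x]

E=>E/F=>E/F/F=>F/F/F=>x/F/F=>x/x/F=>x/x/x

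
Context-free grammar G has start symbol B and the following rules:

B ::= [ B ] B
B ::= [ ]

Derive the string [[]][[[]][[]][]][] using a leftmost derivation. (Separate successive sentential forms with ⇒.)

B ⇒ [B]B ⇒ [[]]B ⇒ [[]][B]B ⇒ [[]][[B]B]B ⇒ [[]][[[]]B]B ⇒ [[]][[[]][B]B]B ⇒ [[]][[[]][[]]B]B ⇒ [[]][[[]][[]][]]B ⇒ [[]][[[]][[]][]][]

B ⇒ [B]B   [B ::= [ B ] B]
[B]B ⇒ [[]]B   [B ::= [ ]]
[[]]B ⇒ [[]][B]B   [B ::= [ B ] B]
[[]][B]B ⇒ [[]][[B]B]B   [B ::= [ B ] B]
[[]][[B]B]B ⇒ [[]][[[]]B]B   [B ::= [ ]]
[[]][[[]]B]B ⇒ [[]][[[]][B]B]B   [B ::= [ B ] B]
[[]][[[]][B]B]B ⇒ [[]][[[]][[]]B]B   [B ::= [ ]]
[[]][[[]][[]]B]B ⇒ [[]][[[]][[]][]]B   [B ::= [ ]]
[[]][[[]][[]][]]B ⇒ [[]][[[]][[]][]][]   [B ::= [ ]]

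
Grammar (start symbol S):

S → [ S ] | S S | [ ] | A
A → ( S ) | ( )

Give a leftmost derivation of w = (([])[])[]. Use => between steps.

S => SS => AS => (S)S => (SS)S => (AS)S => ((S)S)S => (([])S)S => (([])[])S => (([])[])[]

S => SS   [S → S S]
SS => AS   [S → A]
AS => (S)S   [A → ( S )]
(S)S => (SS)S   [S → S S]
(SS)S => (AS)S   [S → A]
(AS)S => ((S)S)S   [A → ( S )]
((S)S)S => (([])S)S   [S → [ ]]
(([])S)S => (([])[])S   [S → [ ]]
(([])[])S => (([])[])[]   [S → [ ]]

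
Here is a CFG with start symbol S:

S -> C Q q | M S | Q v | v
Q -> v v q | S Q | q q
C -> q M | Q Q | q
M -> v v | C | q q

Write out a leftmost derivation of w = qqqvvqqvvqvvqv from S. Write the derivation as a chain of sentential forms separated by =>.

S => MS   [S -> M S]
MS => CS   [M -> C]
CS => qMS   [C -> q M]
qMS => qCS   [M -> C]
qCS => qQQS   [C -> Q Q]
qQQS => qSQQS   [Q -> S Q]
qSQQS => qCQqQQS   [S -> C Q q]
qCQqQQS => qqMQqQQS   [C -> q M]
qqMQqQQS => qqCQqQQS   [M -> C]
qqCQqQQS => qqqQqQQS   [C -> q]
qqqQqQQS => qqqvvqqQQS   [Q -> v v q]
qqqvvqqQQS => qqqvvqqvvqQS   [Q -> v v q]
qqqvvqqvvqQS => qqqvvqqvvqvvqS   [Q -> v v q]
qqqvvqqvvqvvqS => qqqvvqqvvqvvqv   [S -> v]

S=>MS=>CS=>qMS=>qCS=>qQQS=>qSQQS=>qCQqQQS=>qqMQqQQS=>qqCQqQQS=>qqqQqQQS=>qqqvvqqQQS=>qqqvvqqvvqQS=>qqqvvqqvvqvvqS=>qqqvvqqvvqvvqv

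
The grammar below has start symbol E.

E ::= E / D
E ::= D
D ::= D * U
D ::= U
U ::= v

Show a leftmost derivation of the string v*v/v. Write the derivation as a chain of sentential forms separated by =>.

E => E/D => D/D => D*U/D => U*U/D => v*U/D => v*v/D => v*v/U => v*v/v

E => E/D   [E ::= E / D]
E/D => D/D   [E ::= D]
D/D => D*U/D   [D ::= D * U]
D*U/D => U*U/D   [D ::= U]
U*U/D => v*U/D   [U ::= v]
v*U/D => v*v/D   [U ::= v]
v*v/D => v*v/U   [D ::= U]
v*v/U => v*v/v   [U ::= v]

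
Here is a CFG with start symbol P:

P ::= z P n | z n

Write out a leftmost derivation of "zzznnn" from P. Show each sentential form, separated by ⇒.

P⇒zPn⇒zzPnn⇒zzznnn

P ⇒ zPn   [P ::= z P n]
zPn ⇒ zzPnn   [P ::= z P n]
zzPnn ⇒ zzznnn   [P ::= z n]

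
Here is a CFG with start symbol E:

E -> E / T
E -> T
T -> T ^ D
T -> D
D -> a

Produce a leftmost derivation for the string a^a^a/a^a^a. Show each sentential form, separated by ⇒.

E ⇒ E/T   [E -> E / T]
E/T ⇒ T/T   [E -> T]
T/T ⇒ T^D/T   [T -> T ^ D]
T^D/T ⇒ T^D^D/T   [T -> T ^ D]
T^D^D/T ⇒ D^D^D/T   [T -> D]
D^D^D/T ⇒ a^D^D/T   [D -> a]
a^D^D/T ⇒ a^a^D/T   [D -> a]
a^a^D/T ⇒ a^a^a/T   [D -> a]
a^a^a/T ⇒ a^a^a/T^D   [T -> T ^ D]
a^a^a/T^D ⇒ a^a^a/T^D^D   [T -> T ^ D]
a^a^a/T^D^D ⇒ a^a^a/D^D^D   [T -> D]
a^a^a/D^D^D ⇒ a^a^a/a^D^D   [D -> a]
a^a^a/a^D^D ⇒ a^a^a/a^a^D   [D -> a]
a^a^a/a^a^D ⇒ a^a^a/a^a^a   [D -> a]

E⇒E/T⇒T/T⇒T^D/T⇒T^D^D/T⇒D^D^D/T⇒a^D^D/T⇒a^a^D/T⇒a^a^a/T⇒a^a^a/T^D⇒a^a^a/T^D^D⇒a^a^a/D^D^D⇒a^a^a/a^D^D⇒a^a^a/a^a^D⇒a^a^a/a^a^a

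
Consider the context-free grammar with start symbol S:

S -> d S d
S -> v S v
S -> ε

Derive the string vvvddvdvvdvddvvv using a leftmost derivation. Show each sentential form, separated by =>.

S => vSv => vvSvv => vvvSvvv => vvvdSdvvv => vvvddSddvvv => vvvddvSvddvvv => vvvddvdSdvddvvv => vvvddvdvSvdvddvvv => vvvddvdvvdvddvvv

S => vSv   [S -> v S v]
vSv => vvSvv   [S -> v S v]
vvSvv => vvvSvvv   [S -> v S v]
vvvSvvv => vvvdSdvvv   [S -> d S d]
vvvdSdvvv => vvvddSddvvv   [S -> d S d]
vvvddSddvvv => vvvddvSvddvvv   [S -> v S v]
vvvddvSvddvvv => vvvddvdSdvddvvv   [S -> d S d]
vvvddvdSdvddvvv => vvvddvdvSvdvddvvv   [S -> v S v]
vvvddvdvSvdvddvvv => vvvddvdvvdvddvvv   [S -> ε]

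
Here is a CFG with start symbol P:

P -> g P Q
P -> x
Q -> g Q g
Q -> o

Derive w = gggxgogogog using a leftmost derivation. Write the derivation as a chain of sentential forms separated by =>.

P => gPQ => ggPQQ => gggPQQQ => gggxQQQ => gggxgQgQQ => gggxgogQQ => gggxgogoQ => gggxgogogQg => gggxgogogog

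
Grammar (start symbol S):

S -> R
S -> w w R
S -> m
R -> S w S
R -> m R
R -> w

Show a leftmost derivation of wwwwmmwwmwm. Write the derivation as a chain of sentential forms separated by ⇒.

S ⇒ wwR   [S -> w w R]
wwR ⇒ wwSwS   [R -> S w S]
wwSwS ⇒ wwwwRwS   [S -> w w R]
wwwwRwS ⇒ wwwwmRwS   [R -> m R]
wwwwmRwS ⇒ wwwwmmRwS   [R -> m R]
wwwwmmRwS ⇒ wwwwmmSwSwS   [R -> S w S]
wwwwmmSwSwS ⇒ wwwwmmRwSwS   [S -> R]
wwwwmmRwSwS ⇒ wwwwmmwwSwS   [R -> w]
wwwwmmwwSwS ⇒ wwwwmmwwmwS   [S -> m]
wwwwmmwwmwS ⇒ wwwwmmwwmwm   [S -> m]

S⇒wwR⇒wwSwS⇒wwwwRwS⇒wwwwmRwS⇒wwwwmmRwS⇒wwwwmmSwSwS⇒wwwwmmRwSwS⇒wwwwmmwwSwS⇒wwwwmmwwmwS⇒wwwwmmwwmwm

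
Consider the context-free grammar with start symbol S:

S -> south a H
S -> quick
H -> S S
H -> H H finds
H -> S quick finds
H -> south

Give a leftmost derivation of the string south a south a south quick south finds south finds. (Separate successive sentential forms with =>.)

S => south a H => south a H H finds => south a H H finds H finds => south a S S H finds H finds => south a south a H S H finds H finds => south a south a south S H finds H finds => south a south a south quick H finds H finds => south a south a south quick south finds H finds => south a south a south quick south finds south finds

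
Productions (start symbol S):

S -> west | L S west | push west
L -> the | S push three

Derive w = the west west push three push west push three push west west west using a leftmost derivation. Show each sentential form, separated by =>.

S => L S west => S push three S west => L S west push three S west => the S west push three S west => the west west push three S west => the west west push three L S west west => the west west push three S push three S west west => the west west push three push west push three S west west => the west west push three push west push three push west west west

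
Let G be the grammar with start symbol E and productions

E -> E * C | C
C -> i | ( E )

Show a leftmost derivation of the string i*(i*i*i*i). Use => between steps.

E => E*C   [E -> E * C]
E*C => C*C   [E -> C]
C*C => i*C   [C -> i]
i*C => i*(E)   [C -> ( E )]
i*(E) => i*(E*C)   [E -> E * C]
i*(E*C) => i*(E*C*C)   [E -> E * C]
i*(E*C*C) => i*(E*C*C*C)   [E -> E * C]
i*(E*C*C*C) => i*(C*C*C*C)   [E -> C]
i*(C*C*C*C) => i*(i*C*C*C)   [C -> i]
i*(i*C*C*C) => i*(i*i*C*C)   [C -> i]
i*(i*i*C*C) => i*(i*i*i*C)   [C -> i]
i*(i*i*i*C) => i*(i*i*i*i)   [C -> i]

E=>E*C=>C*C=>i*C=>i*(E)=>i*(E*C)=>i*(E*C*C)=>i*(E*C*C*C)=>i*(C*C*C*C)=>i*(i*C*C*C)=>i*(i*i*C*C)=>i*(i*i*i*C)=>i*(i*i*i*i)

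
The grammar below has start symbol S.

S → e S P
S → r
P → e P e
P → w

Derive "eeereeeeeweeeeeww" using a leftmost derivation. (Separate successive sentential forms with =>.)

S=>eSP=>eeSPP=>eeeSPPP=>eeerPPP=>eeerePePP=>eeereePeePP=>eeereeePeeePP=>eeereeeePeeeePP=>eeereeeeePeeeeePP=>eeereeeeeweeeeePP=>eeereeeeeweeeeewP=>eeereeeeeweeeeeww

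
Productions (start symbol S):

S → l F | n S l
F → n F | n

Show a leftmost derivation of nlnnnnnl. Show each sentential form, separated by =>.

S => nSl => nlFl => nlnFl => nlnnFl => nlnnnFl => nlnnnnFl => nlnnnnnl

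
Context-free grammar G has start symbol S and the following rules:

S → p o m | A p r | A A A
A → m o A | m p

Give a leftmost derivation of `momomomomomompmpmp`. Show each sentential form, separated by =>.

S => AAA   [S → A A A]
AAA => moAAA   [A → m o A]
moAAA => momoAAA   [A → m o A]
momoAAA => momomoAAA   [A → m o A]
momomoAAA => momomomoAAA   [A → m o A]
momomomoAAA => momomomomoAAA   [A → m o A]
momomomomoAAA => momomomomomoAAA   [A → m o A]
momomomomomoAAA => momomomomomompAA   [A → m p]
momomomomomompAA => momomomomomompmpA   [A → m p]
momomomomomompmpA => momomomomomompmpmp   [A → m p]

S => AAA => moAAA => momoAAA => momomoAAA => momomomoAAA => momomomomoAAA => momomomomomoAAA => momomomomomompAA => momomomomomompmpA => momomomomomompmpmp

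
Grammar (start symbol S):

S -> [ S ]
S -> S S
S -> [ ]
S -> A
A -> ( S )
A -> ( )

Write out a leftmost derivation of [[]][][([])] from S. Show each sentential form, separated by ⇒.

S⇒SS⇒SSS⇒[S]SS⇒[[]]SS⇒[[]][]S⇒[[]][][S]⇒[[]][][A]⇒[[]][][(S)]⇒[[]][][([])]

S ⇒ SS   [S -> S S]
SS ⇒ SSS   [S -> S S]
SSS ⇒ [S]SS   [S -> [ S ]]
[S]SS ⇒ [[]]SS   [S -> [ ]]
[[]]SS ⇒ [[]][]S   [S -> [ ]]
[[]][]S ⇒ [[]][][S]   [S -> [ S ]]
[[]][][S] ⇒ [[]][][A]   [S -> A]
[[]][][A] ⇒ [[]][][(S)]   [A -> ( S )]
[[]][][(S)] ⇒ [[]][][([])]   [S -> [ ]]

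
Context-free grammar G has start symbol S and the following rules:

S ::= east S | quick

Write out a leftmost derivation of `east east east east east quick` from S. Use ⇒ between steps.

S ⇒ east S   [S ::= east S]
east S ⇒ east east S   [S ::= east S]
east east S ⇒ east east east S   [S ::= east S]
east east east S ⇒ east east east east S   [S ::= east S]
east east east east S ⇒ east east east east east S   [S ::= east S]
east east east east east S ⇒ east east east east east quick   [S ::= quick]

S ⇒ east S ⇒ east east S ⇒ east east east S ⇒ east east east east S ⇒ east east east east east S ⇒ east east east east east quick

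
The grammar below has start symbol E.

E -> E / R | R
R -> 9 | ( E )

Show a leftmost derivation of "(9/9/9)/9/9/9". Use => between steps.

E => E/R   [E -> E / R]
E/R => E/R/R   [E -> E / R]
E/R/R => E/R/R/R   [E -> E / R]
E/R/R/R => R/R/R/R   [E -> R]
R/R/R/R => (E)/R/R/R   [R -> ( E )]
(E)/R/R/R => (E/R)/R/R/R   [E -> E / R]
(E/R)/R/R/R => (E/R/R)/R/R/R   [E -> E / R]
(E/R/R)/R/R/R => (R/R/R)/R/R/R   [E -> R]
(R/R/R)/R/R/R => (9/R/R)/R/R/R   [R -> 9]
(9/R/R)/R/R/R => (9/9/R)/R/R/R   [R -> 9]
(9/9/R)/R/R/R => (9/9/9)/R/R/R   [R -> 9]
(9/9/9)/R/R/R => (9/9/9)/9/R/R   [R -> 9]
(9/9/9)/9/R/R => (9/9/9)/9/9/R   [R -> 9]
(9/9/9)/9/9/R => (9/9/9)/9/9/9   [R -> 9]

E => E/R => E/R/R => E/R/R/R => R/R/R/R => (E)/R/R/R => (E/R)/R/R/R => (E/R/R)/R/R/R => (R/R/R)/R/R/R => (9/R/R)/R/R/R => (9/9/R)/R/R/R => (9/9/9)/R/R/R => (9/9/9)/9/R/R => (9/9/9)/9/9/R => (9/9/9)/9/9/9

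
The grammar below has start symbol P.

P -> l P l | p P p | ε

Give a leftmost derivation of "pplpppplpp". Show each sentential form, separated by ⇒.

P ⇒ pPp   [P -> p P p]
pPp ⇒ ppPpp   [P -> p P p]
ppPpp ⇒ pplPlpp   [P -> l P l]
pplPlpp ⇒ pplpPplpp   [P -> p P p]
pplpPplpp ⇒ pplppPpplpp   [P -> p P p]
pplppPpplpp ⇒ pplpppplpp   [P -> ε]

P ⇒ pPp ⇒ ppPpp ⇒ pplPlpp ⇒ pplpPplpp ⇒ pplppPpplpp ⇒ pplpppplpp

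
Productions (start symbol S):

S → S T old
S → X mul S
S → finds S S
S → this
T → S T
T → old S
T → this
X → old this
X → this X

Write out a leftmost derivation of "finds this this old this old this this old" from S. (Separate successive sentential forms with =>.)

S => S T old => finds S S T old => finds S T old S T old => finds S T old T old S T old => finds this T old T old S T old => finds this this old T old S T old => finds this this old this old S T old => finds this this old this old this T old => finds this this old this old this this old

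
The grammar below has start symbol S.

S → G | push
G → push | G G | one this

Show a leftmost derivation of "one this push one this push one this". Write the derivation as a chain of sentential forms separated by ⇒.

S ⇒ G   [S → G]
G ⇒ G G   [G → G G]
G G ⇒ G G G   [G → G G]
G G G ⇒ one this G G   [G → one this]
one this G G ⇒ one this G G G   [G → G G]
one this G G G ⇒ one this G G G G   [G → G G]
one this G G G G ⇒ one this push G G G   [G → push]
one this push G G G ⇒ one this push one this G G   [G → one this]
one this push one this G G ⇒ one this push one this push G   [G → push]
one this push one this push G ⇒ one this push one this push one this   [G → one this]

S ⇒ G ⇒ G G ⇒ G G G ⇒ one this G G ⇒ one this G G G ⇒ one this G G G G ⇒ one this push G G G ⇒ one this push one this G G ⇒ one this push one this push G ⇒ one this push one this push one this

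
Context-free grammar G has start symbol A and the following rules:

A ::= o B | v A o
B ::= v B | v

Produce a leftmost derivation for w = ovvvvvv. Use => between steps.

A => oB => ovB => ovvB => ovvvB => ovvvvB => ovvvvvB => ovvvvvv

A => oB   [A ::= o B]
oB => ovB   [B ::= v B]
ovB => ovvB   [B ::= v B]
ovvB => ovvvB   [B ::= v B]
ovvvB => ovvvvB   [B ::= v B]
ovvvvB => ovvvvvB   [B ::= v B]
ovvvvvB => ovvvvvv   [B ::= v]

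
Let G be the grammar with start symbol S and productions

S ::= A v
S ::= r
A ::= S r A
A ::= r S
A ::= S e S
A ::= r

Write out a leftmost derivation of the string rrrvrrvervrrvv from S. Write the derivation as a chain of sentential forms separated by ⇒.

S ⇒ Av   [S ::= A v]
Av ⇒ rSv   [A ::= r S]
rSv ⇒ rAvv   [S ::= A v]
rAvv ⇒ rSrAvv   [A ::= S r A]
rSrAvv ⇒ rAvrAvv   [S ::= A v]
rAvrAvv ⇒ rSeSvrAvv   [A ::= S e S]
rSeSvrAvv ⇒ rAveSvrAvv   [S ::= A v]
rAveSvrAvv ⇒ rSrAveSvrAvv   [A ::= S r A]
rSrAveSvrAvv ⇒ rAvrAveSvrAvv   [S ::= A v]
rAvrAveSvrAvv ⇒ rrSvrAveSvrAvv   [A ::= r S]
rrSvrAveSvrAvv ⇒ rrrvrAveSvrAvv   [S ::= r]
rrrvrAveSvrAvv ⇒ rrrvrrveSvrAvv   [A ::= r]
rrrvrrveSvrAvv ⇒ rrrvrrvervrAvv   [S ::= r]
rrrvrrvervrAvv ⇒ rrrvrrvervrrvv   [A ::= r]

S ⇒ Av ⇒ rSv ⇒ rAvv ⇒ rSrAvv ⇒ rAvrAvv ⇒ rSeSvrAvv ⇒ rAveSvrAvv ⇒ rSrAveSvrAvv ⇒ rAvrAveSvrAvv ⇒ rrSvrAveSvrAvv ⇒ rrrvrAveSvrAvv ⇒ rrrvrrveSvrAvv ⇒ rrrvrrvervrAvv ⇒ rrrvrrvervrrvv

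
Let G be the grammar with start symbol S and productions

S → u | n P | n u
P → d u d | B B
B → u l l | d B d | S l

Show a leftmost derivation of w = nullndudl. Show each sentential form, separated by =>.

S => nP => nBB => nullB => nullSl => nullnPl => nullndudl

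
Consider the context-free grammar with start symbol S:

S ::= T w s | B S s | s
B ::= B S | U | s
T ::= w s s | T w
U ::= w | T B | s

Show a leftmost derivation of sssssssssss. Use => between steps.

S => BSs => USs => sSs => sBSss => sBSSss => ssSSss => ssBSsSss => ssBSSsSss => sssSSsSss => ssssSsSss => ssssssSss => ssssssBSsss => sssssssSsss => sssssssssss

S => BSs   [S ::= B S s]
BSs => USs   [B ::= U]
USs => sSs   [U ::= s]
sSs => sBSss   [S ::= B S s]
sBSss => sBSSss   [B ::= B S]
sBSSss => ssSSss   [B ::= s]
ssSSss => ssBSsSss   [S ::= B S s]
ssBSsSss => ssBSSsSss   [B ::= B S]
ssBSSsSss => sssSSsSss   [B ::= s]
sssSSsSss => ssssSsSss   [S ::= s]
ssssSsSss => ssssssSss   [S ::= s]
ssssssSss => ssssssBSsss   [S ::= B S s]
ssssssBSsss => sssssssSsss   [B ::= s]
sssssssSsss => sssssssssss   [S ::= s]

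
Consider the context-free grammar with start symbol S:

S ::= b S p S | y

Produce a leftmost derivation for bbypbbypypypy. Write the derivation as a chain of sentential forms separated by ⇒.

S ⇒ bSpS   [S ::= b S p S]
bSpS ⇒ bbSpSpS   [S ::= b S p S]
bbSpSpS ⇒ bbypSpS   [S ::= y]
bbypSpS ⇒ bbypbSpSpS   [S ::= b S p S]
bbypbSpSpS ⇒ bbypbbSpSpSpS   [S ::= b S p S]
bbypbbSpSpSpS ⇒ bbypbbypSpSpS   [S ::= y]
bbypbbypSpSpS ⇒ bbypbbypypSpS   [S ::= y]
bbypbbypypSpS ⇒ bbypbbypypypS   [S ::= y]
bbypbbypypypS ⇒ bbypbbypypypy   [S ::= y]

S ⇒ bSpS ⇒ bbSpSpS ⇒ bbypSpS ⇒ bbypbSpSpS ⇒ bbypbbSpSpSpS ⇒ bbypbbypSpSpS ⇒ bbypbbypypSpS ⇒ bbypbbypypypS ⇒ bbypbbypypypy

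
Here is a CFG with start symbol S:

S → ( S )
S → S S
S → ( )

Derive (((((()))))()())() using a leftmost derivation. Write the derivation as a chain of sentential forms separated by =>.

S => SS   [S → S S]
SS => (S)S   [S → ( S )]
(S)S => (SS)S   [S → S S]
(SS)S => (SSS)S   [S → S S]
(SSS)S => ((S)SS)S   [S → ( S )]
((S)SS)S => (((S))SS)S   [S → ( S )]
(((S))SS)S => ((((S)))SS)S   [S → ( S )]
((((S)))SS)S => (((((S))))SS)S   [S → ( S )]
(((((S))))SS)S => (((((()))))SS)S   [S → ( )]
(((((()))))SS)S => (((((()))))()S)S   [S → ( )]
(((((()))))()S)S => (((((()))))()())S   [S → ( )]
(((((()))))()())S => (((((()))))()())()   [S → ( )]

S => SS => (S)S => (SS)S => (SSS)S => ((S)SS)S => (((S))SS)S => ((((S)))SS)S => (((((S))))SS)S => (((((()))))SS)S => (((((()))))()S)S => (((((()))))()())S => (((((()))))()())()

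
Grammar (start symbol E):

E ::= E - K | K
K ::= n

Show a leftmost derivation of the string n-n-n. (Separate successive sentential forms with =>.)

E => E-K   [E ::= E - K]
E-K => E-K-K   [E ::= E - K]
E-K-K => K-K-K   [E ::= K]
K-K-K => n-K-K   [K ::= n]
n-K-K => n-n-K   [K ::= n]
n-n-K => n-n-n   [K ::= n]

E => E-K => E-K-K => K-K-K => n-K-K => n-n-K => n-n-n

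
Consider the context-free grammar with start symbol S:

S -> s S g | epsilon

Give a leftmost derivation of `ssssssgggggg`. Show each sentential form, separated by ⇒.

S⇒sSg⇒ssSgg⇒sssSggg⇒ssssSgggg⇒sssssSggggg⇒ssssssSgggggg⇒ssssssgggggg

S ⇒ sSg   [S -> s S g]
sSg ⇒ ssSgg   [S -> s S g]
ssSgg ⇒ sssSggg   [S -> s S g]
sssSggg ⇒ ssssSgggg   [S -> s S g]
ssssSgggg ⇒ sssssSggggg   [S -> s S g]
sssssSggggg ⇒ ssssssSgggggg   [S -> s S g]
ssssssSgggggg ⇒ ssssssgggggg   [S -> epsilon]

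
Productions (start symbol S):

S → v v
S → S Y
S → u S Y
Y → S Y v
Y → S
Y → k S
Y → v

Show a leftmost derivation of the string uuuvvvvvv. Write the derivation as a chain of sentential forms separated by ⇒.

S ⇒ SY ⇒ uSYY ⇒ uuSYYY ⇒ uuuSYYYY ⇒ uuuvvYYYY ⇒ uuuvvvYYY ⇒ uuuvvvvYY ⇒ uuuvvvvvY ⇒ uuuvvvvvv

S ⇒ SY   [S → S Y]
SY ⇒ uSYY   [S → u S Y]
uSYY ⇒ uuSYYY   [S → u S Y]
uuSYYY ⇒ uuuSYYYY   [S → u S Y]
uuuSYYYY ⇒ uuuvvYYYY   [S → v v]
uuuvvYYYY ⇒ uuuvvvYYY   [Y → v]
uuuvvvYYY ⇒ uuuvvvvYY   [Y → v]
uuuvvvvYY ⇒ uuuvvvvvY   [Y → v]
uuuvvvvvY ⇒ uuuvvvvvv   [Y → v]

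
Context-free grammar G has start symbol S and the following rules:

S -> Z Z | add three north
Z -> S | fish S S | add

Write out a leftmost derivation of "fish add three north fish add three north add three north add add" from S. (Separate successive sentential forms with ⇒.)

S ⇒ Z Z ⇒ fish S S Z ⇒ fish add three north S Z ⇒ fish add three north Z Z Z ⇒ fish add three north fish S S Z Z ⇒ fish add three north fish add three north S Z Z ⇒ fish add three north fish add three north add three north Z Z ⇒ fish add three north fish add three north add three north add Z ⇒ fish add three north fish add three north add three north add add

S ⇒ Z Z   [S -> Z Z]
Z Z ⇒ fish S S Z   [Z -> fish S S]
fish S S Z ⇒ fish add three north S Z   [S -> add three north]
fish add three north S Z ⇒ fish add three north Z Z Z   [S -> Z Z]
fish add three north Z Z Z ⇒ fish add three north fish S S Z Z   [Z -> fish S S]
fish add three north fish S S Z Z ⇒ fish add three north fish add three north S Z Z   [S -> add three north]
fish add three north fish add three north S Z Z ⇒ fish add three north fish add three north add three north Z Z   [S -> add three north]
fish add three north fish add three north add three north Z Z ⇒ fish add three north fish add three north add three north add Z   [Z -> add]
fish add three north fish add three north add three north add Z ⇒ fish add three north fish add three north add three north add add   [Z -> add]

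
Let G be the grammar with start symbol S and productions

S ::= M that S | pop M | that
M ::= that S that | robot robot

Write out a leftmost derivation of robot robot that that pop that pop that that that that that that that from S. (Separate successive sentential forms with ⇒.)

S ⇒ M that S   [S ::= M that S]
M that S ⇒ robot robot that S   [M ::= robot robot]
robot robot that S ⇒ robot robot that M that S   [S ::= M that S]
robot robot that M that S ⇒ robot robot that that S that that S   [M ::= that S that]
robot robot that that S that that S ⇒ robot robot that that pop M that that S   [S ::= pop M]
robot robot that that pop M that that S ⇒ robot robot that that pop that S that that that S   [M ::= that S that]
robot robot that that pop that S that that that S ⇒ robot robot that that pop that pop M that that that S   [S ::= pop M]
robot robot that that pop that pop M that that that S ⇒ robot robot that that pop that pop that S that that that that S   [M ::= that S that]
robot robot that that pop that pop that S that that that that S ⇒ robot robot that that pop that pop that that that that that that S   [S ::= that]
robot robot that that pop that pop that that that that that that S ⇒ robot robot that that pop that pop that that that that that that that   [S ::= that]

S ⇒ M that S ⇒ robot robot that S ⇒ robot robot that M that S ⇒ robot robot that that S that that S ⇒ robot robot that that pop M that that S ⇒ robot robot that that pop that S that that that S ⇒ robot robot that that pop that pop M that that that S ⇒ robot robot that that pop that pop that S that that that that S ⇒ robot robot that that pop that pop that that that that that that S ⇒ robot robot that that pop that pop that that that that that that that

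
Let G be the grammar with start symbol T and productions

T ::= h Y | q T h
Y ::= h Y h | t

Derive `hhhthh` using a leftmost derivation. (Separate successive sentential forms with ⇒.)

T ⇒ hY ⇒ hhYh ⇒ hhhYhh ⇒ hhhthh

T ⇒ hY   [T ::= h Y]
hY ⇒ hhYh   [Y ::= h Y h]
hhYh ⇒ hhhYhh   [Y ::= h Y h]
hhhYhh ⇒ hhhthh   [Y ::= t]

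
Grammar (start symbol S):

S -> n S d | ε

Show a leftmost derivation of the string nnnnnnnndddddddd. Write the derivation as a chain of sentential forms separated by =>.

S => nSd => nnSdd => nnnSddd => nnnnSdddd => nnnnnSddddd => nnnnnnSdddddd => nnnnnnnSddddddd => nnnnnnnnSdddddddd => nnnnnnnndddddddd

S => nSd   [S -> n S d]
nSd => nnSdd   [S -> n S d]
nnSdd => nnnSddd   [S -> n S d]
nnnSddd => nnnnSdddd   [S -> n S d]
nnnnSdddd => nnnnnSddddd   [S -> n S d]
nnnnnSddddd => nnnnnnSdddddd   [S -> n S d]
nnnnnnSdddddd => nnnnnnnSddddddd   [S -> n S d]
nnnnnnnSddddddd => nnnnnnnnSdddddddd   [S -> n S d]
nnnnnnnnSdddddddd => nnnnnnnndddddddd   [S -> ε]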